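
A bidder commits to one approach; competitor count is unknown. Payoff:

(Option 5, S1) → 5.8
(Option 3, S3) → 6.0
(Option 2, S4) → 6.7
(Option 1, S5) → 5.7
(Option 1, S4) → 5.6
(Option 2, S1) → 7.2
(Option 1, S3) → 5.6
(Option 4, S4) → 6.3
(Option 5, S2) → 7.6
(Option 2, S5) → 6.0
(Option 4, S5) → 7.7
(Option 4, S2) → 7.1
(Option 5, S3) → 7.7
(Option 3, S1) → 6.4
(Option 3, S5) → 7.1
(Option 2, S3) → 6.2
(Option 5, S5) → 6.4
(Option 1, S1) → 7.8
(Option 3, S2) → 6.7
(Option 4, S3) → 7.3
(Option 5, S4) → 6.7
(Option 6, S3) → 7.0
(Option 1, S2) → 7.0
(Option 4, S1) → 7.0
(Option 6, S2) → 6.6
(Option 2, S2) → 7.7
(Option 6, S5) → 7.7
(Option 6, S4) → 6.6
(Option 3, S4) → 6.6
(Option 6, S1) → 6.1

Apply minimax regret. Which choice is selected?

Option 4

Column bests: S1=7.8, S2=7.7, S3=7.7, S4=6.7, S5=7.7.
Option 1 regrets: 0.0, 0.7, 2.1, 1.1, 2.0 → max 2.1
Option 2 regrets: 0.6, 0.0, 1.5, 0.0, 1.7 → max 1.7
Option 3 regrets: 1.4, 1.0, 1.7, 0.1, 0.6 → max 1.7
Option 4 regrets: 0.8, 0.6, 0.4, 0.4, 0.0 → max 0.8
Option 5 regrets: 2.0, 0.1, 0.0, 0.0, 1.3 → max 2.0
Option 6 regrets: 1.7, 1.1, 0.7, 0.1, 0.0 → max 1.7
Smallest max regret = 0.8 → Option 4.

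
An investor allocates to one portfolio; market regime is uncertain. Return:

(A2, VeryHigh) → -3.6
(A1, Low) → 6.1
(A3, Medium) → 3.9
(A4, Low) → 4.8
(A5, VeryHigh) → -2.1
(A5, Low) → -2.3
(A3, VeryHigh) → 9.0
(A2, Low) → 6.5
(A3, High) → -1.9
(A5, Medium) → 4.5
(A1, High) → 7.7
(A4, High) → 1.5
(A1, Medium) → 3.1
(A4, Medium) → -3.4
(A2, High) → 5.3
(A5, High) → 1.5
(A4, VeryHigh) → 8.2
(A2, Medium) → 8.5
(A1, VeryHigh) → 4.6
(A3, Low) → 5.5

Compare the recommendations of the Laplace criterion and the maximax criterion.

laplace → A1; maximax → A3 (disagree)

Row averages: A1=5.375, A2=4.175, A3=4.125, A4=2.775, A5=0.4
Highest average = 5.375 → A1.
Row maxima: A1=7.7, A2=8.5, A3=9.0, A4=8.2, A5=4.5
Best best-case = 9.0 → A3.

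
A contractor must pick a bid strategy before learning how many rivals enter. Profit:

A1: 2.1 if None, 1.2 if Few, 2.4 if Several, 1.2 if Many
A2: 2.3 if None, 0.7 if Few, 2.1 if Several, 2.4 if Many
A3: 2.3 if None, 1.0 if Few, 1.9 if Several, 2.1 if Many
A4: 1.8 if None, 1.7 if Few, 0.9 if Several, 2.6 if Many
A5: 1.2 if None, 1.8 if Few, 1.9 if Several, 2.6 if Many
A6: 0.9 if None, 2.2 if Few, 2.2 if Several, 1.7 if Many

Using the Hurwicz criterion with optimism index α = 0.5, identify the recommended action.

A5

A1: 0.5·2.4 + 0.5·1.2 = 1.8
A2: 0.5·2.4 + 0.5·0.7 = 1.55
A3: 0.5·2.3 + 0.5·1.0 = 1.65
A4: 0.5·2.6 + 0.5·0.9 = 1.75
A5: 0.5·2.6 + 0.5·1.2 = 1.9
A6: 0.5·2.2 + 0.5·0.9 = 1.55
Highest Hurwicz score = 1.9 → A5.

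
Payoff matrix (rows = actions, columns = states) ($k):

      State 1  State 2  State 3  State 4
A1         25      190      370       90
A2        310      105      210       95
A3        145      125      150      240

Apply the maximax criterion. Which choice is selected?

Row maxima: A1=370, A2=310, A3=240
Best best-case = 370 → A1.

A1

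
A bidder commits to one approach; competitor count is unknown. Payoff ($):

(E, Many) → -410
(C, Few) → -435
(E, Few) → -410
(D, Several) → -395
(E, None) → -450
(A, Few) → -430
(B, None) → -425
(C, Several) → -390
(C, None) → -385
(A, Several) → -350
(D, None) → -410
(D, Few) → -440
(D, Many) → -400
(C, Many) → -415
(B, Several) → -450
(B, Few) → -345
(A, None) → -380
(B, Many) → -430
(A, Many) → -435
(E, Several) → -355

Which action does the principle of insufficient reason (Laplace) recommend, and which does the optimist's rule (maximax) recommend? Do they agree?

laplace → A; maximax → B (disagree)

Row averages: A=-398.75, B=-412.5, C=-406.25, D=-411.25, E=-406.25
Highest average = -398.75 → A.
Row maxima: A=-350, B=-345, C=-385, D=-395, E=-355
Best best-case = -345 → B.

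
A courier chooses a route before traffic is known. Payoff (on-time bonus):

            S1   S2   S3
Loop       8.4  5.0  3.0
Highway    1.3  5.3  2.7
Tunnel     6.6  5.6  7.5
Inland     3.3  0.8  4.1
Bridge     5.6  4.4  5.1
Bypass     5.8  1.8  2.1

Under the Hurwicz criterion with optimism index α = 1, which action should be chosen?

Loop

Loop: 1·8.4 + 0·3.0 = 8.4
Highway: 1·5.3 + 0·1.3 = 5.3
Tunnel: 1·7.5 + 0·5.6 = 7.5
Inland: 1·4.1 + 0·0.8 = 4.1
Bridge: 1·5.6 + 0·4.4 = 5.6
Bypass: 1·5.8 + 0·1.8 = 5.8
Highest Hurwicz score = 8.4 → Loop.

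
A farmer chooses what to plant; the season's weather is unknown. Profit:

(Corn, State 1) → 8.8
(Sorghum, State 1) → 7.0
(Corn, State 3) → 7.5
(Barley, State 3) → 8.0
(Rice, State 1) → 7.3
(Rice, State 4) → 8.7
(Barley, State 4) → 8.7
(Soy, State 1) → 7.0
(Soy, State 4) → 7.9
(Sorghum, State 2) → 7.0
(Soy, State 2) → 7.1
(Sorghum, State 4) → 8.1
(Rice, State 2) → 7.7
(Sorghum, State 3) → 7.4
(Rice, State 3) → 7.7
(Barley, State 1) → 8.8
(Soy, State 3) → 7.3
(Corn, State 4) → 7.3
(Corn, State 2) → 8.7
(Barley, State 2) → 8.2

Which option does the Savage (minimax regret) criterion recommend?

Barley

Column bests: State 1=8.8, State 2=8.7, State 3=8.0, State 4=8.7.
Rice regrets: 1.5, 1.0, 0.3, 0.0 → max 1.5
Barley regrets: 0.0, 0.5, 0.0, 0.0 → max 0.5
Soy regrets: 1.8, 1.6, 0.7, 0.8 → max 1.8
Corn regrets: 0.0, 0.0, 0.5, 1.4 → max 1.4
Sorghum regrets: 1.8, 1.7, 0.6, 0.6 → max 1.8
Smallest max regret = 0.5 → Barley.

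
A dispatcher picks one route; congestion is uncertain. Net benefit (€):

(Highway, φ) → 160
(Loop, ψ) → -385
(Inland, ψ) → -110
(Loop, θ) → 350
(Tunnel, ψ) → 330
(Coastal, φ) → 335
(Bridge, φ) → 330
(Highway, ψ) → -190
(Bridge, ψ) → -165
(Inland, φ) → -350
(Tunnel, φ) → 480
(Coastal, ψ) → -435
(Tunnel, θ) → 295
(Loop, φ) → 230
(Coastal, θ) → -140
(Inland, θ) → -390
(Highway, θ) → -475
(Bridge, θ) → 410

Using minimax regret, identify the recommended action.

Tunnel

Column bests: θ=410, φ=480, ψ=330.
Highway regrets: 885, 320, 520 → max 885
Bridge regrets: 0, 150, 495 → max 495
Tunnel regrets: 115, 0, 0 → max 115
Inland regrets: 800, 830, 440 → max 830
Coastal regrets: 550, 145, 765 → max 765
Loop regrets: 60, 250, 715 → max 715
Smallest max regret = 115 → Tunnel.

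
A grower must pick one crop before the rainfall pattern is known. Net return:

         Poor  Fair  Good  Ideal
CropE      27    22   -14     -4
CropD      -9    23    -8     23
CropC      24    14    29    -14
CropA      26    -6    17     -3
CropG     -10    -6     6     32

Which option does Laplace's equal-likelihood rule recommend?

CropC

Row averages: CropE=7.75, CropD=7.25, CropC=13.25, CropA=8.5, CropG=5.5
Highest average = 13.25 → CropC.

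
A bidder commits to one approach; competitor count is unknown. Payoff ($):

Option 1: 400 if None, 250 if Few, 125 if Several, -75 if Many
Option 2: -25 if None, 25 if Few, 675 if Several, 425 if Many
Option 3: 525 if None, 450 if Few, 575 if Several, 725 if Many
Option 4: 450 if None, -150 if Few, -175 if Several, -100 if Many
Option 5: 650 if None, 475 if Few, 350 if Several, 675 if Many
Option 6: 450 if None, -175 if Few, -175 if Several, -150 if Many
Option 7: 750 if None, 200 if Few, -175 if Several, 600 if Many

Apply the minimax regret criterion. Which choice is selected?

Option 3

Column bests: None=750, Few=475, Several=675, Many=725.
Option 1 regrets: 350, 225, 550, 800 → max 800
Option 2 regrets: 775, 450, 0, 300 → max 775
Option 3 regrets: 225, 25, 100, 0 → max 225
Option 4 regrets: 300, 625, 850, 825 → max 850
Option 5 regrets: 100, 0, 325, 50 → max 325
Option 6 regrets: 300, 650, 850, 875 → max 875
Option 7 regrets: 0, 275, 850, 125 → max 850
Smallest max regret = 225 → Option 3.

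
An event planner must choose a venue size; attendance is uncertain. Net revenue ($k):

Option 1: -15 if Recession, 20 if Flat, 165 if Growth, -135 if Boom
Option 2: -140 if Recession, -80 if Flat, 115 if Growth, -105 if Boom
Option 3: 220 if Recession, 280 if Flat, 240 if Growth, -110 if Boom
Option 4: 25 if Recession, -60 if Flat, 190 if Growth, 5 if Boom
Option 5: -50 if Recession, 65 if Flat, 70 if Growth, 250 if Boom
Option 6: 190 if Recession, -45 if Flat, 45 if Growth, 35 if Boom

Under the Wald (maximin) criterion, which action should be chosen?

Option 6

Row minima: Option 1=-135, Option 2=-140, Option 3=-110, Option 4=-60, Option 5=-50, Option 6=-45
Best worst-case = -45 → Option 6.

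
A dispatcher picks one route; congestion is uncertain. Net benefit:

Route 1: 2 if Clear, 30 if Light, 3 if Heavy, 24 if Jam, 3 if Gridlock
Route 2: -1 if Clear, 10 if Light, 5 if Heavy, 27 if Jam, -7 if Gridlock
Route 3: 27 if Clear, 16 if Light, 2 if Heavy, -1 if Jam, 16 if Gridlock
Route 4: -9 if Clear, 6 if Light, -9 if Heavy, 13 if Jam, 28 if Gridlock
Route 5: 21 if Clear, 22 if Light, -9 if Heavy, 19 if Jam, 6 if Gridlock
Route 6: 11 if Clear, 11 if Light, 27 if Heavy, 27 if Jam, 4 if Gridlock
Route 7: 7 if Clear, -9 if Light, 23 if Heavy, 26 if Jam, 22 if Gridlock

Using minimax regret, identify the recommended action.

Column bests: Clear=27, Light=30, Heavy=27, Jam=27, Gridlock=28.
Route 1 regrets: 25, 0, 24, 3, 25 → max 25
Route 2 regrets: 28, 20, 22, 0, 35 → max 35
Route 3 regrets: 0, 14, 25, 28, 12 → max 28
Route 4 regrets: 36, 24, 36, 14, 0 → max 36
Route 5 regrets: 6, 8, 36, 8, 22 → max 36
Route 6 regrets: 16, 19, 0, 0, 24 → max 24
Route 7 regrets: 20, 39, 4, 1, 6 → max 39
Smallest max regret = 24 → Route 6.

Route 6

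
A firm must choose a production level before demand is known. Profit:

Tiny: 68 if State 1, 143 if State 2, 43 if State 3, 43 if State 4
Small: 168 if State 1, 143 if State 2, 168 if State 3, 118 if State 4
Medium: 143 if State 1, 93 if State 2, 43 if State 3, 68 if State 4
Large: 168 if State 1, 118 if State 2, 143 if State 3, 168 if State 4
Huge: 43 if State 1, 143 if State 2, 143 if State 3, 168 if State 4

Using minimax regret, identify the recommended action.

Large

Column bests: State 1=168, State 2=143, State 3=168, State 4=168.
Tiny regrets: 100, 0, 125, 125 → max 125
Small regrets: 0, 0, 0, 50 → max 50
Medium regrets: 25, 50, 125, 100 → max 125
Large regrets: 0, 25, 25, 0 → max 25
Huge regrets: 125, 0, 25, 0 → max 125
Smallest max regret = 25 → Large.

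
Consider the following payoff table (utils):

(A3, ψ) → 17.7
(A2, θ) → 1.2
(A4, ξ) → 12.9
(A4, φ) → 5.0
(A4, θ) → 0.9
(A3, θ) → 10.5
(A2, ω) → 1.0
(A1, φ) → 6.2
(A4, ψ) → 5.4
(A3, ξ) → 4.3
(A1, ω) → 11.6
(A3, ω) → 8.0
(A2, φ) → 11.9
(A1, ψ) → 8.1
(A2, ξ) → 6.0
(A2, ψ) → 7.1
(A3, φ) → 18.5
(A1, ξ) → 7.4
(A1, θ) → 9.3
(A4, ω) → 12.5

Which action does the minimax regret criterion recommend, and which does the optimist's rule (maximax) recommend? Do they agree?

minimax regret → A3; maximax → A3 (agree)

Column bests: θ=10.5, φ=18.5, ψ=17.7, ω=12.5, ξ=12.9.
A1 regrets: 1.2, 12.3, 9.6, 0.9, 5.5 → max 12.3
A2 regrets: 9.3, 6.6, 10.6, 11.5, 6.9 → max 11.5
A3 regrets: 0.0, 0.0, 0.0, 4.5, 8.6 → max 8.6
A4 regrets: 9.6, 13.5, 12.3, 0.0, 0.0 → max 13.5
Smallest max regret = 8.6 → A3.
Row maxima: A1=11.6, A2=11.9, A3=18.5, A4=12.9
Best best-case = 18.5 → A3.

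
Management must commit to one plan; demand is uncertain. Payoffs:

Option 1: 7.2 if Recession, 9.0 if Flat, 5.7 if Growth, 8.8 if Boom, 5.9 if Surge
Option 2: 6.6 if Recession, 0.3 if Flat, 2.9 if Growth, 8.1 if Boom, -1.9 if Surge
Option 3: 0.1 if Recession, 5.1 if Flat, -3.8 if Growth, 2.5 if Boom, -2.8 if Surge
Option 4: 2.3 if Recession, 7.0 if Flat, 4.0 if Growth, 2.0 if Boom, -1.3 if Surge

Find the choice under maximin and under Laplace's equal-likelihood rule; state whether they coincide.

Row minima: Option 1=5.7, Option 2=-1.9, Option 3=-3.8, Option 4=-1.3
Best worst-case = 5.7 → Option 1.
Row averages: Option 1=7.32, Option 2=3.2, Option 3=0.22, Option 4=2.8
Highest average = 7.32 → Option 1.

maximin → Option 1; laplace → Option 1 (agree)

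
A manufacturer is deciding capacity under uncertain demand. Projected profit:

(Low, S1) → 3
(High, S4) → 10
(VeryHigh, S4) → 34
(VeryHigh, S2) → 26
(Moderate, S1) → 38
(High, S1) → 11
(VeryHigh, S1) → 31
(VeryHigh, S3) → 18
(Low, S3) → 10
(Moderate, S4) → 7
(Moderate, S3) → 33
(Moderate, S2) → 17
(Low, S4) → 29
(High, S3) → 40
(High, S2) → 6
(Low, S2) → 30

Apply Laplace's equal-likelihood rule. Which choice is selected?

Row averages: Low=18, Moderate=23.75, High=16.75, VeryHigh=27.25
Highest average = 27.25 → VeryHigh.

VeryHigh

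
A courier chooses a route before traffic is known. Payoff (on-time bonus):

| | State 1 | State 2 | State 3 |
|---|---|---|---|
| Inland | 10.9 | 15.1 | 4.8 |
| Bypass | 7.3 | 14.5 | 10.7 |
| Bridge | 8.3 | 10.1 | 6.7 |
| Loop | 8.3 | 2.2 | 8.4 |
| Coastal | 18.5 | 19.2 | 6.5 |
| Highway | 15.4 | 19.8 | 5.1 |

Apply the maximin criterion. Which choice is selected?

Row minima: Inland=4.8, Bypass=7.3, Bridge=6.7, Loop=2.2, Coastal=6.5, Highway=5.1
Best worst-case = 7.3 → Bypass.

Bypass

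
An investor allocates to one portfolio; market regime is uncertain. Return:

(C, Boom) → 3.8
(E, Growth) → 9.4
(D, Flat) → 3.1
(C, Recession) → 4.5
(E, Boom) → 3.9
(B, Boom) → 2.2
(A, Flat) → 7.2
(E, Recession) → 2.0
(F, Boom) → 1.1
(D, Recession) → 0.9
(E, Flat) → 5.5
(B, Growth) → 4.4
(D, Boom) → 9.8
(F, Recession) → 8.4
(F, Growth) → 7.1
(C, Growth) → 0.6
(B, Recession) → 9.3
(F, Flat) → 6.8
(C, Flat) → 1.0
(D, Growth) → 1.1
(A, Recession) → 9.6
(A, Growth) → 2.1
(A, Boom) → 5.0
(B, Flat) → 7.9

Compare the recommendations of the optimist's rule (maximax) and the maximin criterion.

maximax → D; maximin → B (disagree)

Row maxima: A=9.6, B=9.3, C=4.5, D=9.8, E=9.4, F=8.4
Best best-case = 9.8 → D.
Row minima: A=2.1, B=2.2, C=0.6, D=0.9, E=2.0, F=1.1
Best worst-case = 2.2 → B.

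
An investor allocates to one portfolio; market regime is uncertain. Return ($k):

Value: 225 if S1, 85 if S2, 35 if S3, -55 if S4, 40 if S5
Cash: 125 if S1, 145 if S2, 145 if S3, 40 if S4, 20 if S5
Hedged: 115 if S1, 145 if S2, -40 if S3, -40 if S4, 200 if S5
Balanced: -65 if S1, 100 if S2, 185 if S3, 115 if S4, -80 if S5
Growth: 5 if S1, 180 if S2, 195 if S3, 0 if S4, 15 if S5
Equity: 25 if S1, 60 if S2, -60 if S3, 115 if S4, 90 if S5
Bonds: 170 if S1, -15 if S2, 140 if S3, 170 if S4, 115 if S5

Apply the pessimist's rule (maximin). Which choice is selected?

Row minima: Value=-55, Cash=20, Hedged=-40, Balanced=-80, Growth=0, Equity=-60, Bonds=-15
Best worst-case = 20 → Cash.

Cash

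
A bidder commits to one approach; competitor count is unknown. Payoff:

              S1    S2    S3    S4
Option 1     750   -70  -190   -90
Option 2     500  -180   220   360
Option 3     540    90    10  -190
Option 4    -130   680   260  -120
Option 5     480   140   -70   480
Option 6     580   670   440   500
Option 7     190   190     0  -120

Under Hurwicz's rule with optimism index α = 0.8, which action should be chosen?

Option 1: 0.8·750 + 0.2·(-190) = 562
Option 2: 0.8·500 + 0.2·(-180) = 364
Option 3: 0.8·540 + 0.2·(-190) = 394
Option 4: 0.8·680 + 0.2·(-130) = 518
Option 5: 0.8·480 + 0.2·(-70) = 370
Option 6: 0.8·670 + 0.2·440 = 624
Option 7: 0.8·190 + 0.2·(-120) = 128
Highest Hurwicz score = 624 → Option 6.

Option 6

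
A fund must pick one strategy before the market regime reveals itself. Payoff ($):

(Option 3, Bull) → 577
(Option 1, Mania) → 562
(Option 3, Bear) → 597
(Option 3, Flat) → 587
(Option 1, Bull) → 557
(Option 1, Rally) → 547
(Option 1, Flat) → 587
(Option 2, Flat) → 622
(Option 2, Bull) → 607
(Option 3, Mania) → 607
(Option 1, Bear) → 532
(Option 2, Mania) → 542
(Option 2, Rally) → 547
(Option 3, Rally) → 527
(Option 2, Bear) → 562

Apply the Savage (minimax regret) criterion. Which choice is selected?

Column bests: Bear=597, Flat=622, Bull=607, Rally=547, Mania=607.
Option 1 regrets: 65, 35, 50, 0, 45 → max 65
Option 2 regrets: 35, 0, 0, 0, 65 → max 65
Option 3 regrets: 0, 35, 30, 20, 0 → max 35
Smallest max regret = 35 → Option 3.

Option 3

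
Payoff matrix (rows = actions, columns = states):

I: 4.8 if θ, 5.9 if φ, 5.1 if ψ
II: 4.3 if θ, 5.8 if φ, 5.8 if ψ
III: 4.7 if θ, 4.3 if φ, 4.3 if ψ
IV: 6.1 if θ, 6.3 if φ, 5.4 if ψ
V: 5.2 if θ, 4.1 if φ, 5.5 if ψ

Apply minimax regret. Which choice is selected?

IV

Column bests: θ=6.1, φ=6.3, ψ=5.8.
I regrets: 1.3, 0.4, 0.7 → max 1.3
II regrets: 1.8, 0.5, 0.0 → max 1.8
III regrets: 1.4, 2.0, 1.5 → max 2.0
IV regrets: 0.0, 0.0, 0.4 → max 0.4
V regrets: 0.9, 2.2, 0.3 → max 2.2
Smallest max regret = 0.4 → IV.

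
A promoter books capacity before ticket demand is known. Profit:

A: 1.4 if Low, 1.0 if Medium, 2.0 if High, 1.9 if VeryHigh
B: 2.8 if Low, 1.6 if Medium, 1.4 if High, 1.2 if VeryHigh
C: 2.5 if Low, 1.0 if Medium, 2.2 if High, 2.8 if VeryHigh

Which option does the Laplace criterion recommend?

Row averages: A=1.575, B=1.75, C=2.125
Highest average = 2.125 → C.

C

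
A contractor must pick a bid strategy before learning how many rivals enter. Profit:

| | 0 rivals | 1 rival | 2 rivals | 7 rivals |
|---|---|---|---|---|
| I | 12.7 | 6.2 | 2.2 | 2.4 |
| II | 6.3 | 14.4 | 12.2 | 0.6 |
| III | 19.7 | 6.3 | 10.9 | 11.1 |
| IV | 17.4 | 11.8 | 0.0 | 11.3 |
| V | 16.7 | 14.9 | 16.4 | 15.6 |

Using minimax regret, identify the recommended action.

V

Column bests: 0 rivals=19.7, 1 rival=14.9, 2 rivals=16.4, 7 rivals=15.6.
I regrets: 7.0, 8.7, 14.2, 13.2 → max 14.2
II regrets: 13.4, 0.5, 4.2, 15.0 → max 15.0
III regrets: 0.0, 8.6, 5.5, 4.5 → max 8.6
IV regrets: 2.3, 3.1, 16.4, 4.3 → max 16.4
V regrets: 3.0, 0.0, 0.0, 0.0 → max 3.0
Smallest max regret = 3.0 → V.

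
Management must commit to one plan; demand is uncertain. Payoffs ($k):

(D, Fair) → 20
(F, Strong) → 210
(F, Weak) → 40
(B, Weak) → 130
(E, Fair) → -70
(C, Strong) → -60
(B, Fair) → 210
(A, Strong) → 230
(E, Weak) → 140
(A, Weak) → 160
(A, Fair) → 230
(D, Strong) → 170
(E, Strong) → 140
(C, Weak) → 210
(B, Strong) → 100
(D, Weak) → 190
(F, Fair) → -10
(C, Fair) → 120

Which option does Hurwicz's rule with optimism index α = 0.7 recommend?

A: 0.7·230 + 0.3·160 = 209
B: 0.7·210 + 0.3·100 = 177
C: 0.7·210 + 0.3·(-60) = 129
D: 0.7·190 + 0.3·20 = 139
E: 0.7·140 + 0.3·(-70) = 77
F: 0.7·210 + 0.3·(-10) = 144
Highest Hurwicz score = 209 → A.

A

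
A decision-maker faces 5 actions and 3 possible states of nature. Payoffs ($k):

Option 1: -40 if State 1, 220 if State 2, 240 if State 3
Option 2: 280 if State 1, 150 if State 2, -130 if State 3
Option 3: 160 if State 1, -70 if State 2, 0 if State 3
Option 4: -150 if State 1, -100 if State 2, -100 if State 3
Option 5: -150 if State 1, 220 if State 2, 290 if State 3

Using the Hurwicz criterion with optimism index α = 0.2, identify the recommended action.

Option 1

Option 1: 0.2·240 + 0.8·(-40) = 16
Option 2: 0.2·280 + 0.8·(-130) = -48
Option 3: 0.2·160 + 0.8·(-70) = -24
Option 4: 0.2·(-100) + 0.8·(-150) = -140
Option 5: 0.2·290 + 0.8·(-150) = -62
Highest Hurwicz score = 16 → Option 1.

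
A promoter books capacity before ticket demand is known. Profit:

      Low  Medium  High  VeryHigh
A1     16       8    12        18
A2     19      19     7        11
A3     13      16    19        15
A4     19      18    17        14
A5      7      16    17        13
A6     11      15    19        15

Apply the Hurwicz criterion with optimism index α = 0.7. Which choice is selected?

A1: 0.7·18 + 0.3·8 = 15
A2: 0.7·19 + 0.3·7 = 15.4
A3: 0.7·19 + 0.3·13 = 17.2
A4: 0.7·19 + 0.3·14 = 17.5
A5: 0.7·17 + 0.3·7 = 14
A6: 0.7·19 + 0.3·11 = 16.6
Highest Hurwicz score = 17.5 → A4.

A4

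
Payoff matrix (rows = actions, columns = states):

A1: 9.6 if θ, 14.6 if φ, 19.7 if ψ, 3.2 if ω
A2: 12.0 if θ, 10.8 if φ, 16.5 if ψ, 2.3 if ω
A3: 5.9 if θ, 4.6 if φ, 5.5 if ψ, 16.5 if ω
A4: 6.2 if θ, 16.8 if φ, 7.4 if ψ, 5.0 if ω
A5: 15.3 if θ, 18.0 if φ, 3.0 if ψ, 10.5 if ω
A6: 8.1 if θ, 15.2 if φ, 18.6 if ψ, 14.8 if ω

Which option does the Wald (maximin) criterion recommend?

Row minima: A1=3.2, A2=2.3, A3=4.6, A4=5.0, A5=3.0, A6=8.1
Best worst-case = 8.1 → A6.

A6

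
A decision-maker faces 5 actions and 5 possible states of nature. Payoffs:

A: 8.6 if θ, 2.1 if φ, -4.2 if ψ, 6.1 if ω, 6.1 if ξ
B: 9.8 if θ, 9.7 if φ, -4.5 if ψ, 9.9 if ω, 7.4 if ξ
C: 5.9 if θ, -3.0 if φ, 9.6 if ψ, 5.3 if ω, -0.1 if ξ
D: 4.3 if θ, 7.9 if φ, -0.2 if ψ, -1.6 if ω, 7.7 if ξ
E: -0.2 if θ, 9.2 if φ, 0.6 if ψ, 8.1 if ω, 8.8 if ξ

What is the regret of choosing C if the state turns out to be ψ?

Best payoff under ψ is 9.6.
Regret = 9.6 − 9.6 = 0.0.

0.0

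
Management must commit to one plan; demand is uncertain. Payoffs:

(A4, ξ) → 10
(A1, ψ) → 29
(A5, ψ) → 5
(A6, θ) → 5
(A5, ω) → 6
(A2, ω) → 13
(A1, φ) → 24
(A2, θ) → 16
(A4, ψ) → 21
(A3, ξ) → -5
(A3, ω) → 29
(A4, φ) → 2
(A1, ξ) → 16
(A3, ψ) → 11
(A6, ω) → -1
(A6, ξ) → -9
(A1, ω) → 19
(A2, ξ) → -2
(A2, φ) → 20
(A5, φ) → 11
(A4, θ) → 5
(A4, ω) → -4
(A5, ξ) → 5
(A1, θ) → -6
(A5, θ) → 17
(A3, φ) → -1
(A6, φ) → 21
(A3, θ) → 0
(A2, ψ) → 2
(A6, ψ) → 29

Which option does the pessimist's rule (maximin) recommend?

A5

Row minima: A1=-6, A2=-2, A3=-5, A4=-4, A5=5, A6=-9
Best worst-case = 5 → A5.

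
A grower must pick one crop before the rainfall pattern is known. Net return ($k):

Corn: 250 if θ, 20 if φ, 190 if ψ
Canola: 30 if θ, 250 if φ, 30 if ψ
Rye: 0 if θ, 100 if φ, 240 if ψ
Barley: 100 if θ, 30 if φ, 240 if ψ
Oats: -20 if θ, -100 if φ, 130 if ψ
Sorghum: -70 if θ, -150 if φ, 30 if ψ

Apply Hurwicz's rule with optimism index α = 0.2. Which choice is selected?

Canola

Corn: 0.2·250 + 0.8·20 = 66
Canola: 0.2·250 + 0.8·30 = 74
Rye: 0.2·240 + 0.8·0 = 48
Barley: 0.2·240 + 0.8·30 = 72
Oats: 0.2·130 + 0.8·(-100) = -54
Sorghum: 0.2·30 + 0.8·(-150) = -114
Highest Hurwicz score = 74 → Canola.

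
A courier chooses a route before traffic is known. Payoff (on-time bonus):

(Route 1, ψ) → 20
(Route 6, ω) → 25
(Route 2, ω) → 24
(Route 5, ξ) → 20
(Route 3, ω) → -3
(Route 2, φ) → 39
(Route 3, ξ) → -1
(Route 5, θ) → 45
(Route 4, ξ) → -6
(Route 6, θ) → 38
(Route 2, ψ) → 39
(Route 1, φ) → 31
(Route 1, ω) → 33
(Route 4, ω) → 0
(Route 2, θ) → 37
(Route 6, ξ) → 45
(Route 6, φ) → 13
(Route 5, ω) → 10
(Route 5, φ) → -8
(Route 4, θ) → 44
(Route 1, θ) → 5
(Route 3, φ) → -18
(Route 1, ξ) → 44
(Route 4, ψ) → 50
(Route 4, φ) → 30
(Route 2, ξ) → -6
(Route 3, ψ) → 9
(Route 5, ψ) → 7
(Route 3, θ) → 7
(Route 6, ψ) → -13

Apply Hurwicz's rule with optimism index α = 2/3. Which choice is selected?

Route 4

Route 1: 2/3·44 + 1/3·5 = 31
Route 2: 2/3·39 + 1/3·(-6) = 24
Route 3: 2/3·9 + 1/3·(-18) = 0
Route 4: 2/3·50 + 1/3·(-6) = 94/3
Route 5: 2/3·45 + 1/3·(-8) = 82/3
Route 6: 2/3·45 + 1/3·(-13) = 77/3
Highest Hurwicz score = 94/3 → Route 4.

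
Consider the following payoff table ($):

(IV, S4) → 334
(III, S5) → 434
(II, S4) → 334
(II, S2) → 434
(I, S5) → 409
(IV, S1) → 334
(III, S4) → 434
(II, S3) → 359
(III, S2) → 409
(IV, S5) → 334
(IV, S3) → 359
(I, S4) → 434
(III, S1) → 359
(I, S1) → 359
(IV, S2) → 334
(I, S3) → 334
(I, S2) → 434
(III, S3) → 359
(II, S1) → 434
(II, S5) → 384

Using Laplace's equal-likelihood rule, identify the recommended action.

Row averages: I=394, II=389, III=399, IV=339
Highest average = 399 → III.

III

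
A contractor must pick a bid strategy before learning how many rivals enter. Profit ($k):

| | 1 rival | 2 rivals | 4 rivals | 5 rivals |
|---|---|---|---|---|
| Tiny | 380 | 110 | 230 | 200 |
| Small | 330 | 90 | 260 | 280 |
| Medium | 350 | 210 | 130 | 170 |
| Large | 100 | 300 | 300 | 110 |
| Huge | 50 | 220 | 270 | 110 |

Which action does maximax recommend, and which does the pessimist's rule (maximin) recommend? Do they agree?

maximax → Tiny; maximin → Medium (disagree)

Row maxima: Tiny=380, Small=330, Medium=350, Large=300, Huge=270
Best best-case = 380 → Tiny.
Row minima: Tiny=110, Small=90, Medium=130, Large=100, Huge=50
Best worst-case = 130 → Medium.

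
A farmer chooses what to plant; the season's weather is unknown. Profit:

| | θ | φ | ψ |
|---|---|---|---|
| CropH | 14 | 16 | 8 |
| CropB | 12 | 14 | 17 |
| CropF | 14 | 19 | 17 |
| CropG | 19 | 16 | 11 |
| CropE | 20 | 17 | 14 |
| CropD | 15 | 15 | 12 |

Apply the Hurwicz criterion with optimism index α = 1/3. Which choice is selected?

CropH: 1/3·16 + 2/3·8 = 32/3
CropB: 1/3·17 + 2/3·12 = 41/3
CropF: 1/3·19 + 2/3·14 = 47/3
CropG: 1/3·19 + 2/3·11 = 41/3
CropE: 1/3·20 + 2/3·14 = 16
CropD: 1/3·15 + 2/3·12 = 13
Highest Hurwicz score = 16 → CropE.

CropE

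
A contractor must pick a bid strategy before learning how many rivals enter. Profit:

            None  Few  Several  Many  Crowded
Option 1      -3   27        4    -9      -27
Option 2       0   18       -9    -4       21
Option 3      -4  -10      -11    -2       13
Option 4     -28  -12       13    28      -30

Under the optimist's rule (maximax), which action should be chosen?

Row maxima: Option 1=27, Option 2=21, Option 3=13, Option 4=28
Best best-case = 28 → Option 4.

Option 4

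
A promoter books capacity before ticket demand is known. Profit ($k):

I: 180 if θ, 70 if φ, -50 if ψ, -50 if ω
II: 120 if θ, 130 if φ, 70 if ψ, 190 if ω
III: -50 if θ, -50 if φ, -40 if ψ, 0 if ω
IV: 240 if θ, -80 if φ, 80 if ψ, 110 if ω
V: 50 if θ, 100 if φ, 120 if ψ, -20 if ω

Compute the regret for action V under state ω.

210

Best payoff under ω is 190.
Regret = 190 − (-20) = 210.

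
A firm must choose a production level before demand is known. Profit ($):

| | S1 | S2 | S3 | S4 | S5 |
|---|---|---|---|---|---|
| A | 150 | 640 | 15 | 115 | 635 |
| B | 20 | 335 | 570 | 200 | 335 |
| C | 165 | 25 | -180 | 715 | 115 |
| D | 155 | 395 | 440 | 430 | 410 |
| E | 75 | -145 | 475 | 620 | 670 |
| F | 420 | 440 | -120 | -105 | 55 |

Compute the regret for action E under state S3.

95

Best payoff under S3 is 570.
Regret = 570 − 475 = 95.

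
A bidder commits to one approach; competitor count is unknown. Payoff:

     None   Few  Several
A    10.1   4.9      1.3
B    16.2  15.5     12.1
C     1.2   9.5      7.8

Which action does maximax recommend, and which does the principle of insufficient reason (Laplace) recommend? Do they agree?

maximax → B; laplace → B (agree)

Row maxima: A=10.1, B=16.2, C=9.5
Best best-case = 16.2 → B.
Row averages: A=163/30, B=14.6, C=37/6
Highest average = 14.6 → B.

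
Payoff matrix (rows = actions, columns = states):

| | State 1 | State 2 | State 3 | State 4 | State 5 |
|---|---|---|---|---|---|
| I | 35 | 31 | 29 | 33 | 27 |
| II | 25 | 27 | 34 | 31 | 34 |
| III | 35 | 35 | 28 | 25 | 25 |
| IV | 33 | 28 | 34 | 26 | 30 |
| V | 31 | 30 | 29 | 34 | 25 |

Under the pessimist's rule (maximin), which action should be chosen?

I

Row minima: I=27, II=25, III=25, IV=26, V=25
Best worst-case = 27 → I.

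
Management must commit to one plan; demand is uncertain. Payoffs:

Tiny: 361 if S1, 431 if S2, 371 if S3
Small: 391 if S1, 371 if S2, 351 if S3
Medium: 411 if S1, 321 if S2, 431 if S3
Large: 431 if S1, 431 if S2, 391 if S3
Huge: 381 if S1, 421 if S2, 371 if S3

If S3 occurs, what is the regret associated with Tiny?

Best payoff under S3 is 431.
Regret = 431 − 371 = 60.

60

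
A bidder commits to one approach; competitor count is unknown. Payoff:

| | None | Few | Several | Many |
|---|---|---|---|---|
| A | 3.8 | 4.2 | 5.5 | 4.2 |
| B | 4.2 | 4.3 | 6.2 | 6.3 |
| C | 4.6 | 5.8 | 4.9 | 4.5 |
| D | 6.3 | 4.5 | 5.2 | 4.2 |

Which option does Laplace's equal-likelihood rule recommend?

B

Row averages: A=4.425, B=5.25, C=4.95, D=5.05
Highest average = 5.25 → B.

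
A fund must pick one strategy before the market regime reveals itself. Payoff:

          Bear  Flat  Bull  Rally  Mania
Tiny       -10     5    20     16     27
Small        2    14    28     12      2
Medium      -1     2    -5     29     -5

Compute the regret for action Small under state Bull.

Best payoff under Bull is 28.
Regret = 28 − 28 = 0.

0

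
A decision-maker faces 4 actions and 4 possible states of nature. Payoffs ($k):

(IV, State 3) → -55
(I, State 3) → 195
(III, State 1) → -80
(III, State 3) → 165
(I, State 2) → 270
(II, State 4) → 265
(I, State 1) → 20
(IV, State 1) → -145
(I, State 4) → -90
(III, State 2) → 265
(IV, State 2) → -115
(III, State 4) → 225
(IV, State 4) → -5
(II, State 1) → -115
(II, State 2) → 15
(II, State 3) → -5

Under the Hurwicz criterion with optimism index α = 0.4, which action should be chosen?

III

I: 0.4·270 + 0.6·(-90) = 54
II: 0.4·265 + 0.6·(-115) = 37
III: 0.4·265 + 0.6·(-80) = 58
IV: 0.4·(-5) + 0.6·(-145) = -89
Highest Hurwicz score = 58 → III.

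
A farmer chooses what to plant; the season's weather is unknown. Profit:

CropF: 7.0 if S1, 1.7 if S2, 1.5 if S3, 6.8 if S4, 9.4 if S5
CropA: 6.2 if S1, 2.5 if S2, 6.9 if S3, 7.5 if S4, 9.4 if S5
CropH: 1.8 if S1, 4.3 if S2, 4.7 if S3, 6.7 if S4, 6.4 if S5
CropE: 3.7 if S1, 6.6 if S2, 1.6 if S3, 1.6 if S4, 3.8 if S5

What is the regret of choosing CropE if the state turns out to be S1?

3.3

Best payoff under S1 is 7.0.
Regret = 7.0 − 3.7 = 3.3.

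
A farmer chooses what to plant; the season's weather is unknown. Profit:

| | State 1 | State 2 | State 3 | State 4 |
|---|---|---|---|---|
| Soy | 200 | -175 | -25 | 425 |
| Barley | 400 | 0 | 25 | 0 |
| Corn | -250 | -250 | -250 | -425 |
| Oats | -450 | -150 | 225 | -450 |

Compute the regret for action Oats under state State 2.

150

Best payoff under State 2 is 0.
Regret = 0 − (-150) = 150.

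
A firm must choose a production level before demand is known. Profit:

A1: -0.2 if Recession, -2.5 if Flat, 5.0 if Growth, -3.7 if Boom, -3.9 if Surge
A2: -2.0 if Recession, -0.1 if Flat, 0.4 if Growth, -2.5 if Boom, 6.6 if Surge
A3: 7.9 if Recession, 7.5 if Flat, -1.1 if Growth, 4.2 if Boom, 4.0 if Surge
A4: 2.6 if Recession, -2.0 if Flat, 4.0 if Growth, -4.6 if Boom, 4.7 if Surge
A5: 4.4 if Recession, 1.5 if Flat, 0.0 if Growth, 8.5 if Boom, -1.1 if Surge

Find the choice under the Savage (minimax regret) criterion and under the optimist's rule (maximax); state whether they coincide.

minimax regret → A3; maximax → A5 (disagree)

Column bests: Recession=7.9, Flat=7.5, Growth=5.0, Boom=8.5, Surge=6.6.
A1 regrets: 8.1, 10.0, 0.0, 12.2, 10.5 → max 12.2
A2 regrets: 9.9, 7.6, 4.6, 11.0, 0.0 → max 11.0
A3 regrets: 0.0, 0.0, 6.1, 4.3, 2.6 → max 6.1
A4 regrets: 5.3, 9.5, 1.0, 13.1, 1.9 → max 13.1
A5 regrets: 3.5, 6.0, 5.0, 0.0, 7.7 → max 7.7
Smallest max regret = 6.1 → A3.
Row maxima: A1=5.0, A2=6.6, A3=7.9, A4=4.7, A5=8.5
Best best-case = 8.5 → A5.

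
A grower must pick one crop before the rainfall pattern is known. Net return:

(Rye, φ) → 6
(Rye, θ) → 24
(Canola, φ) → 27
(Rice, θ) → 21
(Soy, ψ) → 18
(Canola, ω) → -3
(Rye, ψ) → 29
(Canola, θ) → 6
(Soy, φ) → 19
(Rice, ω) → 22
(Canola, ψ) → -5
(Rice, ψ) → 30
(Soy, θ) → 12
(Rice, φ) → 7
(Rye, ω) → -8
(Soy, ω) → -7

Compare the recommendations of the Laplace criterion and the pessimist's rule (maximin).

Row averages: Soy=10.5, Canola=6.25, Rye=12.75, Rice=20
Highest average = 20 → Rice.
Row minima: Soy=-7, Canola=-5, Rye=-8, Rice=7
Best worst-case = 7 → Rice.

laplace → Rice; maximin → Rice (agree)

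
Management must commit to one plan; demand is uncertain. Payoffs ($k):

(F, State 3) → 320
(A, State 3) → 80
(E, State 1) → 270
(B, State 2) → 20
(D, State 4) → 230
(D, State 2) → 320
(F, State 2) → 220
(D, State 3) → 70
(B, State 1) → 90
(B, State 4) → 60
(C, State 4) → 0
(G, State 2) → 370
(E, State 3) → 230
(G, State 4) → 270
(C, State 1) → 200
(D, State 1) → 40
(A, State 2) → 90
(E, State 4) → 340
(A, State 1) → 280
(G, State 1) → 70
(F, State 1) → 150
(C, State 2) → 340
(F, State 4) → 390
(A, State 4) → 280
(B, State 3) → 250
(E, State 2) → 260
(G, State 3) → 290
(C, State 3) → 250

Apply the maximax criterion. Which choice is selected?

Row maxima: A=280, B=250, C=340, D=320, E=340, F=390, G=370
Best best-case = 390 → F.

F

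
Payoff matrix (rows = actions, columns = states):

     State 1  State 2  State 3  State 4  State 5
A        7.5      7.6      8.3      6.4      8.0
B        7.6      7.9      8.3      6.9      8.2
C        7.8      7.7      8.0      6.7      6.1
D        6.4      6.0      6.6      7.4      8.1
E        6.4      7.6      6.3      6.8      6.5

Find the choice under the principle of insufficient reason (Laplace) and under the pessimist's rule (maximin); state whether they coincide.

Row averages: A=7.56, B=7.78, C=7.26, D=6.9, E=6.72
Highest average = 7.78 → B.
Row minima: A=6.4, B=6.9, C=6.1, D=6.0, E=6.3
Best worst-case = 6.9 → B.

laplace → B; maximin → B (agree)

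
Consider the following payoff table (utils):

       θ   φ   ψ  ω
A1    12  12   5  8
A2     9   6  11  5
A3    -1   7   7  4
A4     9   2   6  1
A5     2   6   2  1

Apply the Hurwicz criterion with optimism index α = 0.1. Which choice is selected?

A1: 0.1·12 + 0.9·5 = 5.7
A2: 0.1·11 + 0.9·5 = 5.6
A3: 0.1·7 + 0.9·(-1) = -0.2
A4: 0.1·9 + 0.9·1 = 1.8
A5: 0.1·6 + 0.9·1 = 1.5
Highest Hurwicz score = 5.7 → A1.

A1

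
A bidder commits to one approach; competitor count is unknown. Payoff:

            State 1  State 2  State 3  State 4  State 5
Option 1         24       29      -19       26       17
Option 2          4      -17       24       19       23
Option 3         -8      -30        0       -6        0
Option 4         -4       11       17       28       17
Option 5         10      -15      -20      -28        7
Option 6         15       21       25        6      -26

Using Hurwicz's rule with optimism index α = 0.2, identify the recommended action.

Option 4

Option 1: 0.2·29 + 0.8·(-19) = -9.4
Option 2: 0.2·24 + 0.8·(-17) = -8.8
Option 3: 0.2·0 + 0.8·(-30) = -24
Option 4: 0.2·28 + 0.8·(-4) = 2.4
Option 5: 0.2·10 + 0.8·(-28) = -20.4
Option 6: 0.2·25 + 0.8·(-26) = -15.8
Highest Hurwicz score = 2.4 → Option 4.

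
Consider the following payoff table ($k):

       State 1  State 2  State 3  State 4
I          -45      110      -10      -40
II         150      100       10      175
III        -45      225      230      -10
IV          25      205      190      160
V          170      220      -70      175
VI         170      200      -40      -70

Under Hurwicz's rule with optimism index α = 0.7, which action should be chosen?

I: 0.7·110 + 0.3·(-45) = 63.5
II: 0.7·175 + 0.3·10 = 125.5
III: 0.7·230 + 0.3·(-45) = 147.5
IV: 0.7·205 + 0.3·25 = 151
V: 0.7·220 + 0.3·(-70) = 133
VI: 0.7·200 + 0.3·(-70) = 119
Highest Hurwicz score = 151 → IV.

IV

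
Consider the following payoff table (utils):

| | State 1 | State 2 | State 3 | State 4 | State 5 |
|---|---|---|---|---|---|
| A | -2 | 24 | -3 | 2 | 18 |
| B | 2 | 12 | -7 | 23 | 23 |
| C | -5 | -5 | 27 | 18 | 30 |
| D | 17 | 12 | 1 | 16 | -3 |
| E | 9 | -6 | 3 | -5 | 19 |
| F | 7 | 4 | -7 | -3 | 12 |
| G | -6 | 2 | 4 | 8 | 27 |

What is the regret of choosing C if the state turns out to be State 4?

Best payoff under State 4 is 23.
Regret = 23 − 18 = 5.

5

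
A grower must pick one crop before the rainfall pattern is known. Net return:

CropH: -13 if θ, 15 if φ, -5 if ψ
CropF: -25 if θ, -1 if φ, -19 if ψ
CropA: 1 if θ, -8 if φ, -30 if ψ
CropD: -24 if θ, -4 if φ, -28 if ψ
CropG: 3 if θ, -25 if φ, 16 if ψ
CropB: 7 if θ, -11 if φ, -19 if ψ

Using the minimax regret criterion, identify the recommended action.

Column bests: θ=7, φ=15, ψ=16.
CropH regrets: 20, 0, 21 → max 21
CropF regrets: 32, 16, 35 → max 35
CropA regrets: 6, 23, 46 → max 46
CropD regrets: 31, 19, 44 → max 44
CropG regrets: 4, 40, 0 → max 40
CropB regrets: 0, 26, 35 → max 35
Smallest max regret = 21 → CropH.

CropH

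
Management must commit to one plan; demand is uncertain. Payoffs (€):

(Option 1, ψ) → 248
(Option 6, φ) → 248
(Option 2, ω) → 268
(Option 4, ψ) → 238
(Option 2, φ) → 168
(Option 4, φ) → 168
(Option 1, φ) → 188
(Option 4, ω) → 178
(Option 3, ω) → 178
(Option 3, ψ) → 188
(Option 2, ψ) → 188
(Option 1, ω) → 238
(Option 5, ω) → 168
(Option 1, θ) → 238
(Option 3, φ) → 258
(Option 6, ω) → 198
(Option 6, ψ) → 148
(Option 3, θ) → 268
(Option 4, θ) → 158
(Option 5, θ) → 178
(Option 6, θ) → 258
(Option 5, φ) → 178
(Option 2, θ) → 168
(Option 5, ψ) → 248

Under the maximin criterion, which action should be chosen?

Row minima: Option 1=188, Option 2=168, Option 3=178, Option 4=158, Option 5=168, Option 6=148
Best worst-case = 188 → Option 1.

Option 1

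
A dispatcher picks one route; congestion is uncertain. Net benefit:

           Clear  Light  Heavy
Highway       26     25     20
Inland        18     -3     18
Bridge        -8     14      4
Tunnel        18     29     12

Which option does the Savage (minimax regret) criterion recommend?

Column bests: Clear=26, Light=29, Heavy=20.
Highway regrets: 0, 4, 0 → max 4
Inland regrets: 8, 32, 2 → max 32
Bridge regrets: 34, 15, 16 → max 34
Tunnel regrets: 8, 0, 8 → max 8
Smallest max regret = 4 → Highway.

Highway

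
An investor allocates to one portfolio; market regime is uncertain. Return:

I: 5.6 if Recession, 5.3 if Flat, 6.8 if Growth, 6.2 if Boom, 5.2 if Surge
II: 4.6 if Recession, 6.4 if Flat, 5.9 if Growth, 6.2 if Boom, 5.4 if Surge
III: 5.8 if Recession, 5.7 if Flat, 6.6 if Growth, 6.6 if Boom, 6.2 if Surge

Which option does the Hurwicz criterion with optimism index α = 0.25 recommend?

III

I: 0.25·6.8 + 0.75·5.2 = 5.6
II: 0.25·6.4 + 0.75·4.6 = 5.05
III: 0.25·6.6 + 0.75·5.7 = 5.925
Highest Hurwicz score = 5.925 → III.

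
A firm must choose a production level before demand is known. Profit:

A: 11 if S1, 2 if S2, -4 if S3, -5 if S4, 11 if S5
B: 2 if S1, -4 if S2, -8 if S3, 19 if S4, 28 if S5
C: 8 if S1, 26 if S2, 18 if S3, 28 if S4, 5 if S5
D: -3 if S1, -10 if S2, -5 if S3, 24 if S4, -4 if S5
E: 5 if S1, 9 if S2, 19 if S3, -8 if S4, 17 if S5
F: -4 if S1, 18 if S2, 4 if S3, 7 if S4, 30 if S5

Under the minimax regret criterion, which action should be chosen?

F

Column bests: S1=11, S2=26, S3=19, S4=28, S5=30.
A regrets: 0, 24, 23, 33, 19 → max 33
B regrets: 9, 30, 27, 9, 2 → max 30
C regrets: 3, 0, 1, 0, 25 → max 25
D regrets: 14, 36, 24, 4, 34 → max 36
E regrets: 6, 17, 0, 36, 13 → max 36
F regrets: 15, 8, 15, 21, 0 → max 21
Smallest max regret = 21 → F.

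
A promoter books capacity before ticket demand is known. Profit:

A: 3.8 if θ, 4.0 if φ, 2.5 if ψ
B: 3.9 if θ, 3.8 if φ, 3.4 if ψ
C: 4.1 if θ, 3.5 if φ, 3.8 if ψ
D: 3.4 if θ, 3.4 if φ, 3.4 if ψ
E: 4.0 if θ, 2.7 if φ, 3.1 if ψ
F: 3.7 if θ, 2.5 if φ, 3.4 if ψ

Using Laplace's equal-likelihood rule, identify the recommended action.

Row averages: A=103/30, B=3.7, C=3.8, D=3.4, E=49/15, F=3.2
Highest average = 3.8 → C.

C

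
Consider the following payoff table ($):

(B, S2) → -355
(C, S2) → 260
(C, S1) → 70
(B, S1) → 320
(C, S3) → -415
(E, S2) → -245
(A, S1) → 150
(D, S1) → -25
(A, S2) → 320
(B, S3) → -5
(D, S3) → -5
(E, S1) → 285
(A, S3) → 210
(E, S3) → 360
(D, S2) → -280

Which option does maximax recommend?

Row maxima: A=320, B=320, C=260, D=-5, E=360
Best best-case = 360 → E.

E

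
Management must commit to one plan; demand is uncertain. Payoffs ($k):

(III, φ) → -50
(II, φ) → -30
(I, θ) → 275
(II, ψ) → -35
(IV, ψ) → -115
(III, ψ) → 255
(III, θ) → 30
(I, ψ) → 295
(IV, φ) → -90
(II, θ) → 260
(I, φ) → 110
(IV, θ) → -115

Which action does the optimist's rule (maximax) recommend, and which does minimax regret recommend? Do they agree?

maximax → I; minimax regret → I (agree)

Row maxima: I=295, II=260, III=255, IV=-90
Best best-case = 295 → I.
Column bests: θ=275, φ=110, ψ=295.
I regrets: 0, 0, 0 → max 0
II regrets: 15, 140, 330 → max 330
III regrets: 245, 160, 40 → max 245
IV regrets: 390, 200, 410 → max 410
Smallest max regret = 0 → I.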